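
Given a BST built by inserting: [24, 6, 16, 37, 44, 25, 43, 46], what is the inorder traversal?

Tree insertion order: [24, 6, 16, 37, 44, 25, 43, 46]
Tree (level-order array): [24, 6, 37, None, 16, 25, 44, None, None, None, None, 43, 46]
Inorder traversal: [6, 16, 24, 25, 37, 43, 44, 46]


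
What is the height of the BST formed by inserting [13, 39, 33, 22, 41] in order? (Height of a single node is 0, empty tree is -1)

Insertion order: [13, 39, 33, 22, 41]
Tree (level-order array): [13, None, 39, 33, 41, 22]
Compute height bottom-up (empty subtree = -1):
  height(22) = 1 + max(-1, -1) = 0
  height(33) = 1 + max(0, -1) = 1
  height(41) = 1 + max(-1, -1) = 0
  height(39) = 1 + max(1, 0) = 2
  height(13) = 1 + max(-1, 2) = 3
Height = 3


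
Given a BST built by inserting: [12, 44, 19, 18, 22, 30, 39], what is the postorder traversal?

Tree insertion order: [12, 44, 19, 18, 22, 30, 39]
Tree (level-order array): [12, None, 44, 19, None, 18, 22, None, None, None, 30, None, 39]
Postorder traversal: [18, 39, 30, 22, 19, 44, 12]


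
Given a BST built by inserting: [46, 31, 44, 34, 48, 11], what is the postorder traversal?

Tree insertion order: [46, 31, 44, 34, 48, 11]
Tree (level-order array): [46, 31, 48, 11, 44, None, None, None, None, 34]
Postorder traversal: [11, 34, 44, 31, 48, 46]


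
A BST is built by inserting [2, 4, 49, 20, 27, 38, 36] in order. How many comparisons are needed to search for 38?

Search path for 38: 2 -> 4 -> 49 -> 20 -> 27 -> 38
Found: True
Comparisons: 6


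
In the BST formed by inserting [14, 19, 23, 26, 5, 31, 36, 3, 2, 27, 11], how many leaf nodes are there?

Tree built from: [14, 19, 23, 26, 5, 31, 36, 3, 2, 27, 11]
Tree (level-order array): [14, 5, 19, 3, 11, None, 23, 2, None, None, None, None, 26, None, None, None, 31, 27, 36]
Rule: A leaf has 0 children.
Per-node child counts:
  node 14: 2 child(ren)
  node 5: 2 child(ren)
  node 3: 1 child(ren)
  node 2: 0 child(ren)
  node 11: 0 child(ren)
  node 19: 1 child(ren)
  node 23: 1 child(ren)
  node 26: 1 child(ren)
  node 31: 2 child(ren)
  node 27: 0 child(ren)
  node 36: 0 child(ren)
Matching nodes: [2, 11, 27, 36]
Count of leaf nodes: 4


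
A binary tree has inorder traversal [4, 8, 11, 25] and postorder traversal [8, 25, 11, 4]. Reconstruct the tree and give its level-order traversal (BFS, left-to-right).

Inorder:   [4, 8, 11, 25]
Postorder: [8, 25, 11, 4]
Algorithm: postorder visits root last, so walk postorder right-to-left;
each value is the root of the current inorder slice — split it at that
value, recurse on the right subtree first, then the left.
Recursive splits:
  root=4; inorder splits into left=[], right=[8, 11, 25]
  root=11; inorder splits into left=[8], right=[25]
  root=25; inorder splits into left=[], right=[]
  root=8; inorder splits into left=[], right=[]
Reconstructed level-order: [4, 11, 8, 25]


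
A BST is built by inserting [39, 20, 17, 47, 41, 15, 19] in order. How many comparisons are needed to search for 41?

Search path for 41: 39 -> 47 -> 41
Found: True
Comparisons: 3


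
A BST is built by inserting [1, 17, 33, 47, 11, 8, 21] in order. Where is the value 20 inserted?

Starting tree (level order): [1, None, 17, 11, 33, 8, None, 21, 47]
Insertion path: 1 -> 17 -> 33 -> 21
Result: insert 20 as left child of 21
Final tree (level order): [1, None, 17, 11, 33, 8, None, 21, 47, None, None, 20]


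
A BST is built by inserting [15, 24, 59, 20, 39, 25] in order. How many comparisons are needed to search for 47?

Search path for 47: 15 -> 24 -> 59 -> 39
Found: False
Comparisons: 4


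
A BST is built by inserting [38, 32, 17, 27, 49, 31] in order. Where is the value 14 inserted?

Starting tree (level order): [38, 32, 49, 17, None, None, None, None, 27, None, 31]
Insertion path: 38 -> 32 -> 17
Result: insert 14 as left child of 17
Final tree (level order): [38, 32, 49, 17, None, None, None, 14, 27, None, None, None, 31]


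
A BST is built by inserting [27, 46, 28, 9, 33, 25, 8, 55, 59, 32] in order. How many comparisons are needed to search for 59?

Search path for 59: 27 -> 46 -> 55 -> 59
Found: True
Comparisons: 4


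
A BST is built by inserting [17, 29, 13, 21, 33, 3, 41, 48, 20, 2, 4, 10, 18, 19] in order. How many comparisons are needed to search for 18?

Search path for 18: 17 -> 29 -> 21 -> 20 -> 18
Found: True
Comparisons: 5


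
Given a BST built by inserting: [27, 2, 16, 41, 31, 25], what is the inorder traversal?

Tree insertion order: [27, 2, 16, 41, 31, 25]
Tree (level-order array): [27, 2, 41, None, 16, 31, None, None, 25]
Inorder traversal: [2, 16, 25, 27, 31, 41]


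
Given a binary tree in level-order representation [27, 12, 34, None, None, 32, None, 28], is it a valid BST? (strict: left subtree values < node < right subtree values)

Level-order array: [27, 12, 34, None, None, 32, None, 28]
Validate using subtree bounds (lo, hi): at each node, require lo < value < hi,
then recurse left with hi=value and right with lo=value.
Preorder trace (stopping at first violation):
  at node 27 with bounds (-inf, +inf): OK
  at node 12 with bounds (-inf, 27): OK
  at node 34 with bounds (27, +inf): OK
  at node 32 with bounds (27, 34): OK
  at node 28 with bounds (27, 32): OK
No violation found at any node.
Result: Valid BST


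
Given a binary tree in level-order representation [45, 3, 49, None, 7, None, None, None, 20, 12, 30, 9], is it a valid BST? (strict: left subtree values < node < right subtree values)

Level-order array: [45, 3, 49, None, 7, None, None, None, 20, 12, 30, 9]
Validate using subtree bounds (lo, hi): at each node, require lo < value < hi,
then recurse left with hi=value and right with lo=value.
Preorder trace (stopping at first violation):
  at node 45 with bounds (-inf, +inf): OK
  at node 3 with bounds (-inf, 45): OK
  at node 7 with bounds (3, 45): OK
  at node 20 with bounds (7, 45): OK
  at node 12 with bounds (7, 20): OK
  at node 9 with bounds (7, 12): OK
  at node 30 with bounds (20, 45): OK
  at node 49 with bounds (45, +inf): OK
No violation found at any node.
Result: Valid BST


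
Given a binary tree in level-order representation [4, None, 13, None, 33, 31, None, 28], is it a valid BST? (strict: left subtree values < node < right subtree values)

Level-order array: [4, None, 13, None, 33, 31, None, 28]
Validate using subtree bounds (lo, hi): at each node, require lo < value < hi,
then recurse left with hi=value and right with lo=value.
Preorder trace (stopping at first violation):
  at node 4 with bounds (-inf, +inf): OK
  at node 13 with bounds (4, +inf): OK
  at node 33 with bounds (13, +inf): OK
  at node 31 with bounds (13, 33): OK
  at node 28 with bounds (13, 31): OK
No violation found at any node.
Result: Valid BST


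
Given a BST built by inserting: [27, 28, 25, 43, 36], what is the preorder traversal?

Tree insertion order: [27, 28, 25, 43, 36]
Tree (level-order array): [27, 25, 28, None, None, None, 43, 36]
Preorder traversal: [27, 25, 28, 43, 36]


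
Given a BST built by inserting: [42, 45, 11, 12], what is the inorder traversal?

Tree insertion order: [42, 45, 11, 12]
Tree (level-order array): [42, 11, 45, None, 12]
Inorder traversal: [11, 12, 42, 45]


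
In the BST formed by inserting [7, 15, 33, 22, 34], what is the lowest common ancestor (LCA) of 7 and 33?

Tree insertion order: [7, 15, 33, 22, 34]
Tree (level-order array): [7, None, 15, None, 33, 22, 34]
In a BST, the LCA of p=7, q=33 is the first node v on the
root-to-leaf path with p <= v <= q (go left if both < v, right if both > v).
Walk from root:
  at 7: 7 <= 7 <= 33, this is the LCA
LCA = 7


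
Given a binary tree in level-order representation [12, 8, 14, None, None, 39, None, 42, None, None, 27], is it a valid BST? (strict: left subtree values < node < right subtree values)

Level-order array: [12, 8, 14, None, None, 39, None, 42, None, None, 27]
Validate using subtree bounds (lo, hi): at each node, require lo < value < hi,
then recurse left with hi=value and right with lo=value.
Preorder trace (stopping at first violation):
  at node 12 with bounds (-inf, +inf): OK
  at node 8 with bounds (-inf, 12): OK
  at node 14 with bounds (12, +inf): OK
  at node 39 with bounds (12, 14): VIOLATION
Node 39 violates its bound: not (12 < 39 < 14).
Result: Not a valid BST


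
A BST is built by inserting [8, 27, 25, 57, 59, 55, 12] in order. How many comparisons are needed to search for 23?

Search path for 23: 8 -> 27 -> 25 -> 12
Found: False
Comparisons: 4


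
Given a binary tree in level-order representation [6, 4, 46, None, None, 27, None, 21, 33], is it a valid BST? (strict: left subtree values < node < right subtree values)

Level-order array: [6, 4, 46, None, None, 27, None, 21, 33]
Validate using subtree bounds (lo, hi): at each node, require lo < value < hi,
then recurse left with hi=value and right with lo=value.
Preorder trace (stopping at first violation):
  at node 6 with bounds (-inf, +inf): OK
  at node 4 with bounds (-inf, 6): OK
  at node 46 with bounds (6, +inf): OK
  at node 27 with bounds (6, 46): OK
  at node 21 with bounds (6, 27): OK
  at node 33 with bounds (27, 46): OK
No violation found at any node.
Result: Valid BST


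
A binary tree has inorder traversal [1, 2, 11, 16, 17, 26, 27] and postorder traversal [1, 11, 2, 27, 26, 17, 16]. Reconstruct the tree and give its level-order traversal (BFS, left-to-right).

Inorder:   [1, 2, 11, 16, 17, 26, 27]
Postorder: [1, 11, 2, 27, 26, 17, 16]
Algorithm: postorder visits root last, so walk postorder right-to-left;
each value is the root of the current inorder slice — split it at that
value, recurse on the right subtree first, then the left.
Recursive splits:
  root=16; inorder splits into left=[1, 2, 11], right=[17, 26, 27]
  root=17; inorder splits into left=[], right=[26, 27]
  root=26; inorder splits into left=[], right=[27]
  root=27; inorder splits into left=[], right=[]
  root=2; inorder splits into left=[1], right=[11]
  root=11; inorder splits into left=[], right=[]
  root=1; inorder splits into left=[], right=[]
Reconstructed level-order: [16, 2, 17, 1, 11, 26, 27]


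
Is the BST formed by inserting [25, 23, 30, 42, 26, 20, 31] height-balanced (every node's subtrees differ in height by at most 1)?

Tree (level-order array): [25, 23, 30, 20, None, 26, 42, None, None, None, None, 31]
Definition: a tree is height-balanced if, at every node, |h(left) - h(right)| <= 1 (empty subtree has height -1).
Bottom-up per-node check:
  node 20: h_left=-1, h_right=-1, diff=0 [OK], height=0
  node 23: h_left=0, h_right=-1, diff=1 [OK], height=1
  node 26: h_left=-1, h_right=-1, diff=0 [OK], height=0
  node 31: h_left=-1, h_right=-1, diff=0 [OK], height=0
  node 42: h_left=0, h_right=-1, diff=1 [OK], height=1
  node 30: h_left=0, h_right=1, diff=1 [OK], height=2
  node 25: h_left=1, h_right=2, diff=1 [OK], height=3
All nodes satisfy the balance condition.
Result: Balanced


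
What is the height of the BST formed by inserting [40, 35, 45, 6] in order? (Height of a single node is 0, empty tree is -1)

Insertion order: [40, 35, 45, 6]
Tree (level-order array): [40, 35, 45, 6]
Compute height bottom-up (empty subtree = -1):
  height(6) = 1 + max(-1, -1) = 0
  height(35) = 1 + max(0, -1) = 1
  height(45) = 1 + max(-1, -1) = 0
  height(40) = 1 + max(1, 0) = 2
Height = 2


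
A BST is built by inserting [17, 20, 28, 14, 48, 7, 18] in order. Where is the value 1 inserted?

Starting tree (level order): [17, 14, 20, 7, None, 18, 28, None, None, None, None, None, 48]
Insertion path: 17 -> 14 -> 7
Result: insert 1 as left child of 7
Final tree (level order): [17, 14, 20, 7, None, 18, 28, 1, None, None, None, None, 48]


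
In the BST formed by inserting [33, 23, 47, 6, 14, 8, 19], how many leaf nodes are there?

Tree built from: [33, 23, 47, 6, 14, 8, 19]
Tree (level-order array): [33, 23, 47, 6, None, None, None, None, 14, 8, 19]
Rule: A leaf has 0 children.
Per-node child counts:
  node 33: 2 child(ren)
  node 23: 1 child(ren)
  node 6: 1 child(ren)
  node 14: 2 child(ren)
  node 8: 0 child(ren)
  node 19: 0 child(ren)
  node 47: 0 child(ren)
Matching nodes: [8, 19, 47]
Count of leaf nodes: 3


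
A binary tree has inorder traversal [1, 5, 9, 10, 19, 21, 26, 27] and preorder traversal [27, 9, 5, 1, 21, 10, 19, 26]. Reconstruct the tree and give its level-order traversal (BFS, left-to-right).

Inorder:  [1, 5, 9, 10, 19, 21, 26, 27]
Preorder: [27, 9, 5, 1, 21, 10, 19, 26]
Algorithm: preorder visits root first, so consume preorder in order;
for each root, split the current inorder slice at that value into
left-subtree inorder and right-subtree inorder, then recurse.
Recursive splits:
  root=27; inorder splits into left=[1, 5, 9, 10, 19, 21, 26], right=[]
  root=9; inorder splits into left=[1, 5], right=[10, 19, 21, 26]
  root=5; inorder splits into left=[1], right=[]
  root=1; inorder splits into left=[], right=[]
  root=21; inorder splits into left=[10, 19], right=[26]
  root=10; inorder splits into left=[], right=[19]
  root=19; inorder splits into left=[], right=[]
  root=26; inorder splits into left=[], right=[]
Reconstructed level-order: [27, 9, 5, 21, 1, 10, 26, 19]


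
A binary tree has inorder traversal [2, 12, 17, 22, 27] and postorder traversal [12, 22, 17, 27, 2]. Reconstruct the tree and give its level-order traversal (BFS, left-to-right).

Inorder:   [2, 12, 17, 22, 27]
Postorder: [12, 22, 17, 27, 2]
Algorithm: postorder visits root last, so walk postorder right-to-left;
each value is the root of the current inorder slice — split it at that
value, recurse on the right subtree first, then the left.
Recursive splits:
  root=2; inorder splits into left=[], right=[12, 17, 22, 27]
  root=27; inorder splits into left=[12, 17, 22], right=[]
  root=17; inorder splits into left=[12], right=[22]
  root=22; inorder splits into left=[], right=[]
  root=12; inorder splits into left=[], right=[]
Reconstructed level-order: [2, 27, 17, 12, 22]


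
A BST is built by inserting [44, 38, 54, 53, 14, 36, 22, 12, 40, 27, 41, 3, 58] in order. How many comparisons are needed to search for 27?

Search path for 27: 44 -> 38 -> 14 -> 36 -> 22 -> 27
Found: True
Comparisons: 6


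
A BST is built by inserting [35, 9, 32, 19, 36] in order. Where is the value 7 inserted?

Starting tree (level order): [35, 9, 36, None, 32, None, None, 19]
Insertion path: 35 -> 9
Result: insert 7 as left child of 9
Final tree (level order): [35, 9, 36, 7, 32, None, None, None, None, 19]


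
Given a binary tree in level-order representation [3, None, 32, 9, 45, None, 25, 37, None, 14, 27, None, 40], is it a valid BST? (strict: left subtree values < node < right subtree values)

Level-order array: [3, None, 32, 9, 45, None, 25, 37, None, 14, 27, None, 40]
Validate using subtree bounds (lo, hi): at each node, require lo < value < hi,
then recurse left with hi=value and right with lo=value.
Preorder trace (stopping at first violation):
  at node 3 with bounds (-inf, +inf): OK
  at node 32 with bounds (3, +inf): OK
  at node 9 with bounds (3, 32): OK
  at node 25 with bounds (9, 32): OK
  at node 14 with bounds (9, 25): OK
  at node 27 with bounds (25, 32): OK
  at node 45 with bounds (32, +inf): OK
  at node 37 with bounds (32, 45): OK
  at node 40 with bounds (37, 45): OK
No violation found at any node.
Result: Valid BST


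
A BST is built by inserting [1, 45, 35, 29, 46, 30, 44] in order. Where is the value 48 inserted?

Starting tree (level order): [1, None, 45, 35, 46, 29, 44, None, None, None, 30]
Insertion path: 1 -> 45 -> 46
Result: insert 48 as right child of 46
Final tree (level order): [1, None, 45, 35, 46, 29, 44, None, 48, None, 30]


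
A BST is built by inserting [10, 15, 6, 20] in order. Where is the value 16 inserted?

Starting tree (level order): [10, 6, 15, None, None, None, 20]
Insertion path: 10 -> 15 -> 20
Result: insert 16 as left child of 20
Final tree (level order): [10, 6, 15, None, None, None, 20, 16]


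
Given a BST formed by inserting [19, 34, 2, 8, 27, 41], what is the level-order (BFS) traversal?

Tree insertion order: [19, 34, 2, 8, 27, 41]
Tree (level-order array): [19, 2, 34, None, 8, 27, 41]
BFS from the root, enqueuing left then right child of each popped node:
  queue [19] -> pop 19, enqueue [2, 34], visited so far: [19]
  queue [2, 34] -> pop 2, enqueue [8], visited so far: [19, 2]
  queue [34, 8] -> pop 34, enqueue [27, 41], visited so far: [19, 2, 34]
  queue [8, 27, 41] -> pop 8, enqueue [none], visited so far: [19, 2, 34, 8]
  queue [27, 41] -> pop 27, enqueue [none], visited so far: [19, 2, 34, 8, 27]
  queue [41] -> pop 41, enqueue [none], visited so far: [19, 2, 34, 8, 27, 41]
Result: [19, 2, 34, 8, 27, 41]


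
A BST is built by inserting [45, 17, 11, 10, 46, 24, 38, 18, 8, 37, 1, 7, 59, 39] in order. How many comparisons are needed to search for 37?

Search path for 37: 45 -> 17 -> 24 -> 38 -> 37
Found: True
Comparisons: 5


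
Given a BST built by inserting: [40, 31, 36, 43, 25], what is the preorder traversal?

Tree insertion order: [40, 31, 36, 43, 25]
Tree (level-order array): [40, 31, 43, 25, 36]
Preorder traversal: [40, 31, 25, 36, 43]


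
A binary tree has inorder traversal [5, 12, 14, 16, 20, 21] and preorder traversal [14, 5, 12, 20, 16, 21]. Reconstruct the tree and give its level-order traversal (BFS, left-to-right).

Inorder:  [5, 12, 14, 16, 20, 21]
Preorder: [14, 5, 12, 20, 16, 21]
Algorithm: preorder visits root first, so consume preorder in order;
for each root, split the current inorder slice at that value into
left-subtree inorder and right-subtree inorder, then recurse.
Recursive splits:
  root=14; inorder splits into left=[5, 12], right=[16, 20, 21]
  root=5; inorder splits into left=[], right=[12]
  root=12; inorder splits into left=[], right=[]
  root=20; inorder splits into left=[16], right=[21]
  root=16; inorder splits into left=[], right=[]
  root=21; inorder splits into left=[], right=[]
Reconstructed level-order: [14, 5, 20, 12, 16, 21]


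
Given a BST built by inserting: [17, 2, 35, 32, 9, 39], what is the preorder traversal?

Tree insertion order: [17, 2, 35, 32, 9, 39]
Tree (level-order array): [17, 2, 35, None, 9, 32, 39]
Preorder traversal: [17, 2, 9, 35, 32, 39]


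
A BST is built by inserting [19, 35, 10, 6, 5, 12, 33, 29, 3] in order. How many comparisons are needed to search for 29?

Search path for 29: 19 -> 35 -> 33 -> 29
Found: True
Comparisons: 4


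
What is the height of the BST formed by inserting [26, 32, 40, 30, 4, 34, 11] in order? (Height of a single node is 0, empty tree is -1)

Insertion order: [26, 32, 40, 30, 4, 34, 11]
Tree (level-order array): [26, 4, 32, None, 11, 30, 40, None, None, None, None, 34]
Compute height bottom-up (empty subtree = -1):
  height(11) = 1 + max(-1, -1) = 0
  height(4) = 1 + max(-1, 0) = 1
  height(30) = 1 + max(-1, -1) = 0
  height(34) = 1 + max(-1, -1) = 0
  height(40) = 1 + max(0, -1) = 1
  height(32) = 1 + max(0, 1) = 2
  height(26) = 1 + max(1, 2) = 3
Height = 3


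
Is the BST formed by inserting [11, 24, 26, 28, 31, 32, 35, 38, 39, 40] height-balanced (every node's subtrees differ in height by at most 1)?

Tree (level-order array): [11, None, 24, None, 26, None, 28, None, 31, None, 32, None, 35, None, 38, None, 39, None, 40]
Definition: a tree is height-balanced if, at every node, |h(left) - h(right)| <= 1 (empty subtree has height -1).
Bottom-up per-node check:
  node 40: h_left=-1, h_right=-1, diff=0 [OK], height=0
  node 39: h_left=-1, h_right=0, diff=1 [OK], height=1
  node 38: h_left=-1, h_right=1, diff=2 [FAIL (|-1-1|=2 > 1)], height=2
  node 35: h_left=-1, h_right=2, diff=3 [FAIL (|-1-2|=3 > 1)], height=3
  node 32: h_left=-1, h_right=3, diff=4 [FAIL (|-1-3|=4 > 1)], height=4
  node 31: h_left=-1, h_right=4, diff=5 [FAIL (|-1-4|=5 > 1)], height=5
  node 28: h_left=-1, h_right=5, diff=6 [FAIL (|-1-5|=6 > 1)], height=6
  node 26: h_left=-1, h_right=6, diff=7 [FAIL (|-1-6|=7 > 1)], height=7
  node 24: h_left=-1, h_right=7, diff=8 [FAIL (|-1-7|=8 > 1)], height=8
  node 11: h_left=-1, h_right=8, diff=9 [FAIL (|-1-8|=9 > 1)], height=9
Node 38 violates the condition: |-1 - 1| = 2 > 1.
Result: Not balanced


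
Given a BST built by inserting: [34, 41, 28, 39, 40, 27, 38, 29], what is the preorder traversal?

Tree insertion order: [34, 41, 28, 39, 40, 27, 38, 29]
Tree (level-order array): [34, 28, 41, 27, 29, 39, None, None, None, None, None, 38, 40]
Preorder traversal: [34, 28, 27, 29, 41, 39, 38, 40]


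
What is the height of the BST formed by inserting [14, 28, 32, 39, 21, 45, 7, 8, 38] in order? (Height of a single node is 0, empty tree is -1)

Insertion order: [14, 28, 32, 39, 21, 45, 7, 8, 38]
Tree (level-order array): [14, 7, 28, None, 8, 21, 32, None, None, None, None, None, 39, 38, 45]
Compute height bottom-up (empty subtree = -1):
  height(8) = 1 + max(-1, -1) = 0
  height(7) = 1 + max(-1, 0) = 1
  height(21) = 1 + max(-1, -1) = 0
  height(38) = 1 + max(-1, -1) = 0
  height(45) = 1 + max(-1, -1) = 0
  height(39) = 1 + max(0, 0) = 1
  height(32) = 1 + max(-1, 1) = 2
  height(28) = 1 + max(0, 2) = 3
  height(14) = 1 + max(1, 3) = 4
Height = 4


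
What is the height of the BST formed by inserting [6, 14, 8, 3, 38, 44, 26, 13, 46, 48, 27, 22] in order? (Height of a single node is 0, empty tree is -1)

Insertion order: [6, 14, 8, 3, 38, 44, 26, 13, 46, 48, 27, 22]
Tree (level-order array): [6, 3, 14, None, None, 8, 38, None, 13, 26, 44, None, None, 22, 27, None, 46, None, None, None, None, None, 48]
Compute height bottom-up (empty subtree = -1):
  height(3) = 1 + max(-1, -1) = 0
  height(13) = 1 + max(-1, -1) = 0
  height(8) = 1 + max(-1, 0) = 1
  height(22) = 1 + max(-1, -1) = 0
  height(27) = 1 + max(-1, -1) = 0
  height(26) = 1 + max(0, 0) = 1
  height(48) = 1 + max(-1, -1) = 0
  height(46) = 1 + max(-1, 0) = 1
  height(44) = 1 + max(-1, 1) = 2
  height(38) = 1 + max(1, 2) = 3
  height(14) = 1 + max(1, 3) = 4
  height(6) = 1 + max(0, 4) = 5
Height = 5


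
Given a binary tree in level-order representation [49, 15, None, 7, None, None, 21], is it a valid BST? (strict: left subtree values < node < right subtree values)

Level-order array: [49, 15, None, 7, None, None, 21]
Validate using subtree bounds (lo, hi): at each node, require lo < value < hi,
then recurse left with hi=value and right with lo=value.
Preorder trace (stopping at first violation):
  at node 49 with bounds (-inf, +inf): OK
  at node 15 with bounds (-inf, 49): OK
  at node 7 with bounds (-inf, 15): OK
  at node 21 with bounds (7, 15): VIOLATION
Node 21 violates its bound: not (7 < 21 < 15).
Result: Not a valid BST


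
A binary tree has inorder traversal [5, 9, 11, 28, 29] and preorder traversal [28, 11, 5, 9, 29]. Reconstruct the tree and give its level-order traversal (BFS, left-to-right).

Inorder:  [5, 9, 11, 28, 29]
Preorder: [28, 11, 5, 9, 29]
Algorithm: preorder visits root first, so consume preorder in order;
for each root, split the current inorder slice at that value into
left-subtree inorder and right-subtree inorder, then recurse.
Recursive splits:
  root=28; inorder splits into left=[5, 9, 11], right=[29]
  root=11; inorder splits into left=[5, 9], right=[]
  root=5; inorder splits into left=[], right=[9]
  root=9; inorder splits into left=[], right=[]
  root=29; inorder splits into left=[], right=[]
Reconstructed level-order: [28, 11, 29, 5, 9]


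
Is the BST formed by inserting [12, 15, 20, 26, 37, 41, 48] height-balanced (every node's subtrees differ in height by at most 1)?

Tree (level-order array): [12, None, 15, None, 20, None, 26, None, 37, None, 41, None, 48]
Definition: a tree is height-balanced if, at every node, |h(left) - h(right)| <= 1 (empty subtree has height -1).
Bottom-up per-node check:
  node 48: h_left=-1, h_right=-1, diff=0 [OK], height=0
  node 41: h_left=-1, h_right=0, diff=1 [OK], height=1
  node 37: h_left=-1, h_right=1, diff=2 [FAIL (|-1-1|=2 > 1)], height=2
  node 26: h_left=-1, h_right=2, diff=3 [FAIL (|-1-2|=3 > 1)], height=3
  node 20: h_left=-1, h_right=3, diff=4 [FAIL (|-1-3|=4 > 1)], height=4
  node 15: h_left=-1, h_right=4, diff=5 [FAIL (|-1-4|=5 > 1)], height=5
  node 12: h_left=-1, h_right=5, diff=6 [FAIL (|-1-5|=6 > 1)], height=6
Node 37 violates the condition: |-1 - 1| = 2 > 1.
Result: Not balanced


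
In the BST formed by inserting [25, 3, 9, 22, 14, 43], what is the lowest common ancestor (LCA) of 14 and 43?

Tree insertion order: [25, 3, 9, 22, 14, 43]
Tree (level-order array): [25, 3, 43, None, 9, None, None, None, 22, 14]
In a BST, the LCA of p=14, q=43 is the first node v on the
root-to-leaf path with p <= v <= q (go left if both < v, right if both > v).
Walk from root:
  at 25: 14 <= 25 <= 43, this is the LCA
LCA = 25


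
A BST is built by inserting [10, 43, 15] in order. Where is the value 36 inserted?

Starting tree (level order): [10, None, 43, 15]
Insertion path: 10 -> 43 -> 15
Result: insert 36 as right child of 15
Final tree (level order): [10, None, 43, 15, None, None, 36]


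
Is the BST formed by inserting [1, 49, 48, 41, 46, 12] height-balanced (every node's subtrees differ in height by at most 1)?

Tree (level-order array): [1, None, 49, 48, None, 41, None, 12, 46]
Definition: a tree is height-balanced if, at every node, |h(left) - h(right)| <= 1 (empty subtree has height -1).
Bottom-up per-node check:
  node 12: h_left=-1, h_right=-1, diff=0 [OK], height=0
  node 46: h_left=-1, h_right=-1, diff=0 [OK], height=0
  node 41: h_left=0, h_right=0, diff=0 [OK], height=1
  node 48: h_left=1, h_right=-1, diff=2 [FAIL (|1--1|=2 > 1)], height=2
  node 49: h_left=2, h_right=-1, diff=3 [FAIL (|2--1|=3 > 1)], height=3
  node 1: h_left=-1, h_right=3, diff=4 [FAIL (|-1-3|=4 > 1)], height=4
Node 48 violates the condition: |1 - -1| = 2 > 1.
Result: Not balanced


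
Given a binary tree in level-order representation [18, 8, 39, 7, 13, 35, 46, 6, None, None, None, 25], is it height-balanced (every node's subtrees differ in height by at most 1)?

Tree (level-order array): [18, 8, 39, 7, 13, 35, 46, 6, None, None, None, 25]
Definition: a tree is height-balanced if, at every node, |h(left) - h(right)| <= 1 (empty subtree has height -1).
Bottom-up per-node check:
  node 6: h_left=-1, h_right=-1, diff=0 [OK], height=0
  node 7: h_left=0, h_right=-1, diff=1 [OK], height=1
  node 13: h_left=-1, h_right=-1, diff=0 [OK], height=0
  node 8: h_left=1, h_right=0, diff=1 [OK], height=2
  node 25: h_left=-1, h_right=-1, diff=0 [OK], height=0
  node 35: h_left=0, h_right=-1, diff=1 [OK], height=1
  node 46: h_left=-1, h_right=-1, diff=0 [OK], height=0
  node 39: h_left=1, h_right=0, diff=1 [OK], height=2
  node 18: h_left=2, h_right=2, diff=0 [OK], height=3
All nodes satisfy the balance condition.
Result: Balanced


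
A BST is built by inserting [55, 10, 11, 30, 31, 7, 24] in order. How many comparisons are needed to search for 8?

Search path for 8: 55 -> 10 -> 7
Found: False
Comparisons: 3


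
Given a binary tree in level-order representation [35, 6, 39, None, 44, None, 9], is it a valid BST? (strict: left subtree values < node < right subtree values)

Level-order array: [35, 6, 39, None, 44, None, 9]
Validate using subtree bounds (lo, hi): at each node, require lo < value < hi,
then recurse left with hi=value and right with lo=value.
Preorder trace (stopping at first violation):
  at node 35 with bounds (-inf, +inf): OK
  at node 6 with bounds (-inf, 35): OK
  at node 44 with bounds (6, 35): VIOLATION
Node 44 violates its bound: not (6 < 44 < 35).
Result: Not a valid BST


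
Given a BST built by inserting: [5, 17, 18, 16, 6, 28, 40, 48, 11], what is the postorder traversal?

Tree insertion order: [5, 17, 18, 16, 6, 28, 40, 48, 11]
Tree (level-order array): [5, None, 17, 16, 18, 6, None, None, 28, None, 11, None, 40, None, None, None, 48]
Postorder traversal: [11, 6, 16, 48, 40, 28, 18, 17, 5]


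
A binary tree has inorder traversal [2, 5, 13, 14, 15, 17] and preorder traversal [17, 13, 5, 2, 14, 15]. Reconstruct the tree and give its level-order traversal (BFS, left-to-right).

Inorder:  [2, 5, 13, 14, 15, 17]
Preorder: [17, 13, 5, 2, 14, 15]
Algorithm: preorder visits root first, so consume preorder in order;
for each root, split the current inorder slice at that value into
left-subtree inorder and right-subtree inorder, then recurse.
Recursive splits:
  root=17; inorder splits into left=[2, 5, 13, 14, 15], right=[]
  root=13; inorder splits into left=[2, 5], right=[14, 15]
  root=5; inorder splits into left=[2], right=[]
  root=2; inorder splits into left=[], right=[]
  root=14; inorder splits into left=[], right=[15]
  root=15; inorder splits into left=[], right=[]
Reconstructed level-order: [17, 13, 5, 14, 2, 15]


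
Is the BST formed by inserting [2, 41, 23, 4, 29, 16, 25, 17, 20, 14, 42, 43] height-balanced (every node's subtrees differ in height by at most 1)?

Tree (level-order array): [2, None, 41, 23, 42, 4, 29, None, 43, None, 16, 25, None, None, None, 14, 17, None, None, None, None, None, 20]
Definition: a tree is height-balanced if, at every node, |h(left) - h(right)| <= 1 (empty subtree has height -1).
Bottom-up per-node check:
  node 14: h_left=-1, h_right=-1, diff=0 [OK], height=0
  node 20: h_left=-1, h_right=-1, diff=0 [OK], height=0
  node 17: h_left=-1, h_right=0, diff=1 [OK], height=1
  node 16: h_left=0, h_right=1, diff=1 [OK], height=2
  node 4: h_left=-1, h_right=2, diff=3 [FAIL (|-1-2|=3 > 1)], height=3
  node 25: h_left=-1, h_right=-1, diff=0 [OK], height=0
  node 29: h_left=0, h_right=-1, diff=1 [OK], height=1
  node 23: h_left=3, h_right=1, diff=2 [FAIL (|3-1|=2 > 1)], height=4
  node 43: h_left=-1, h_right=-1, diff=0 [OK], height=0
  node 42: h_left=-1, h_right=0, diff=1 [OK], height=1
  node 41: h_left=4, h_right=1, diff=3 [FAIL (|4-1|=3 > 1)], height=5
  node 2: h_left=-1, h_right=5, diff=6 [FAIL (|-1-5|=6 > 1)], height=6
Node 4 violates the condition: |-1 - 2| = 3 > 1.
Result: Not balanced


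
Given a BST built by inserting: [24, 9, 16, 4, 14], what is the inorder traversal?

Tree insertion order: [24, 9, 16, 4, 14]
Tree (level-order array): [24, 9, None, 4, 16, None, None, 14]
Inorder traversal: [4, 9, 14, 16, 24]


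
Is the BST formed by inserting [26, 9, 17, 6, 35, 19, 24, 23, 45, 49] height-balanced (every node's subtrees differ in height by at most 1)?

Tree (level-order array): [26, 9, 35, 6, 17, None, 45, None, None, None, 19, None, 49, None, 24, None, None, 23]
Definition: a tree is height-balanced if, at every node, |h(left) - h(right)| <= 1 (empty subtree has height -1).
Bottom-up per-node check:
  node 6: h_left=-1, h_right=-1, diff=0 [OK], height=0
  node 23: h_left=-1, h_right=-1, diff=0 [OK], height=0
  node 24: h_left=0, h_right=-1, diff=1 [OK], height=1
  node 19: h_left=-1, h_right=1, diff=2 [FAIL (|-1-1|=2 > 1)], height=2
  node 17: h_left=-1, h_right=2, diff=3 [FAIL (|-1-2|=3 > 1)], height=3
  node 9: h_left=0, h_right=3, diff=3 [FAIL (|0-3|=3 > 1)], height=4
  node 49: h_left=-1, h_right=-1, diff=0 [OK], height=0
  node 45: h_left=-1, h_right=0, diff=1 [OK], height=1
  node 35: h_left=-1, h_right=1, diff=2 [FAIL (|-1-1|=2 > 1)], height=2
  node 26: h_left=4, h_right=2, diff=2 [FAIL (|4-2|=2 > 1)], height=5
Node 19 violates the condition: |-1 - 1| = 2 > 1.
Result: Not balanced


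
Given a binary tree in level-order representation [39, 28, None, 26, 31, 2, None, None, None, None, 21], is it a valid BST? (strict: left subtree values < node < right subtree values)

Level-order array: [39, 28, None, 26, 31, 2, None, None, None, None, 21]
Validate using subtree bounds (lo, hi): at each node, require lo < value < hi,
then recurse left with hi=value and right with lo=value.
Preorder trace (stopping at first violation):
  at node 39 with bounds (-inf, +inf): OK
  at node 28 with bounds (-inf, 39): OK
  at node 26 with bounds (-inf, 28): OK
  at node 2 with bounds (-inf, 26): OK
  at node 21 with bounds (2, 26): OK
  at node 31 with bounds (28, 39): OK
No violation found at any node.
Result: Valid BST


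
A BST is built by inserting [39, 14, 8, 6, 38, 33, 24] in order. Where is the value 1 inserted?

Starting tree (level order): [39, 14, None, 8, 38, 6, None, 33, None, None, None, 24]
Insertion path: 39 -> 14 -> 8 -> 6
Result: insert 1 as left child of 6
Final tree (level order): [39, 14, None, 8, 38, 6, None, 33, None, 1, None, 24]


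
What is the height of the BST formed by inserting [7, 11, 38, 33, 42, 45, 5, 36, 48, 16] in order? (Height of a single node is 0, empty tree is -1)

Insertion order: [7, 11, 38, 33, 42, 45, 5, 36, 48, 16]
Tree (level-order array): [7, 5, 11, None, None, None, 38, 33, 42, 16, 36, None, 45, None, None, None, None, None, 48]
Compute height bottom-up (empty subtree = -1):
  height(5) = 1 + max(-1, -1) = 0
  height(16) = 1 + max(-1, -1) = 0
  height(36) = 1 + max(-1, -1) = 0
  height(33) = 1 + max(0, 0) = 1
  height(48) = 1 + max(-1, -1) = 0
  height(45) = 1 + max(-1, 0) = 1
  height(42) = 1 + max(-1, 1) = 2
  height(38) = 1 + max(1, 2) = 3
  height(11) = 1 + max(-1, 3) = 4
  height(7) = 1 + max(0, 4) = 5
Height = 5


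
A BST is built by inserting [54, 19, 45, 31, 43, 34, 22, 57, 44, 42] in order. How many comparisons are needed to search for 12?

Search path for 12: 54 -> 19
Found: False
Comparisons: 2


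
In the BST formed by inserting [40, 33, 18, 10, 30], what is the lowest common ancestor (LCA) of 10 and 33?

Tree insertion order: [40, 33, 18, 10, 30]
Tree (level-order array): [40, 33, None, 18, None, 10, 30]
In a BST, the LCA of p=10, q=33 is the first node v on the
root-to-leaf path with p <= v <= q (go left if both < v, right if both > v).
Walk from root:
  at 40: both 10 and 33 < 40, go left
  at 33: 10 <= 33 <= 33, this is the LCA
LCA = 33


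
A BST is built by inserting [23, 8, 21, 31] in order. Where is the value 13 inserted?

Starting tree (level order): [23, 8, 31, None, 21]
Insertion path: 23 -> 8 -> 21
Result: insert 13 as left child of 21
Final tree (level order): [23, 8, 31, None, 21, None, None, 13]


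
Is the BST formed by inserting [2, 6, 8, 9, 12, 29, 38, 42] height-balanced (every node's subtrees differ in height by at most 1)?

Tree (level-order array): [2, None, 6, None, 8, None, 9, None, 12, None, 29, None, 38, None, 42]
Definition: a tree is height-balanced if, at every node, |h(left) - h(right)| <= 1 (empty subtree has height -1).
Bottom-up per-node check:
  node 42: h_left=-1, h_right=-1, diff=0 [OK], height=0
  node 38: h_left=-1, h_right=0, diff=1 [OK], height=1
  node 29: h_left=-1, h_right=1, diff=2 [FAIL (|-1-1|=2 > 1)], height=2
  node 12: h_left=-1, h_right=2, diff=3 [FAIL (|-1-2|=3 > 1)], height=3
  node 9: h_left=-1, h_right=3, diff=4 [FAIL (|-1-3|=4 > 1)], height=4
  node 8: h_left=-1, h_right=4, diff=5 [FAIL (|-1-4|=5 > 1)], height=5
  node 6: h_left=-1, h_right=5, diff=6 [FAIL (|-1-5|=6 > 1)], height=6
  node 2: h_left=-1, h_right=6, diff=7 [FAIL (|-1-6|=7 > 1)], height=7
Node 29 violates the condition: |-1 - 1| = 2 > 1.
Result: Not balanced


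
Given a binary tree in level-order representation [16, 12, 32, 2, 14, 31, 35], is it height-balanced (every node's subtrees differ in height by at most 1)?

Tree (level-order array): [16, 12, 32, 2, 14, 31, 35]
Definition: a tree is height-balanced if, at every node, |h(left) - h(right)| <= 1 (empty subtree has height -1).
Bottom-up per-node check:
  node 2: h_left=-1, h_right=-1, diff=0 [OK], height=0
  node 14: h_left=-1, h_right=-1, diff=0 [OK], height=0
  node 12: h_left=0, h_right=0, diff=0 [OK], height=1
  node 31: h_left=-1, h_right=-1, diff=0 [OK], height=0
  node 35: h_left=-1, h_right=-1, diff=0 [OK], height=0
  node 32: h_left=0, h_right=0, diff=0 [OK], height=1
  node 16: h_left=1, h_right=1, diff=0 [OK], height=2
All nodes satisfy the balance condition.
Result: Balanced


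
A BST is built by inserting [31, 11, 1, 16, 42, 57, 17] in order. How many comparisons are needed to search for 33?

Search path for 33: 31 -> 42
Found: False
Comparisons: 2


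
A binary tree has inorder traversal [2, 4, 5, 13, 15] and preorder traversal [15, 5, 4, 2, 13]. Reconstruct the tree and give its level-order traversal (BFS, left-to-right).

Inorder:  [2, 4, 5, 13, 15]
Preorder: [15, 5, 4, 2, 13]
Algorithm: preorder visits root first, so consume preorder in order;
for each root, split the current inorder slice at that value into
left-subtree inorder and right-subtree inorder, then recurse.
Recursive splits:
  root=15; inorder splits into left=[2, 4, 5, 13], right=[]
  root=5; inorder splits into left=[2, 4], right=[13]
  root=4; inorder splits into left=[2], right=[]
  root=2; inorder splits into left=[], right=[]
  root=13; inorder splits into left=[], right=[]
Reconstructed level-order: [15, 5, 4, 13, 2]


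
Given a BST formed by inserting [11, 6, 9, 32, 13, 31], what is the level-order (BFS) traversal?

Tree insertion order: [11, 6, 9, 32, 13, 31]
Tree (level-order array): [11, 6, 32, None, 9, 13, None, None, None, None, 31]
BFS from the root, enqueuing left then right child of each popped node:
  queue [11] -> pop 11, enqueue [6, 32], visited so far: [11]
  queue [6, 32] -> pop 6, enqueue [9], visited so far: [11, 6]
  queue [32, 9] -> pop 32, enqueue [13], visited so far: [11, 6, 32]
  queue [9, 13] -> pop 9, enqueue [none], visited so far: [11, 6, 32, 9]
  queue [13] -> pop 13, enqueue [31], visited so far: [11, 6, 32, 9, 13]
  queue [31] -> pop 31, enqueue [none], visited so far: [11, 6, 32, 9, 13, 31]
Result: [11, 6, 32, 9, 13, 31]


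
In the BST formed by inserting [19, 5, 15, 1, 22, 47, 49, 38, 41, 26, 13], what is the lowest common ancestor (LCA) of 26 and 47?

Tree insertion order: [19, 5, 15, 1, 22, 47, 49, 38, 41, 26, 13]
Tree (level-order array): [19, 5, 22, 1, 15, None, 47, None, None, 13, None, 38, 49, None, None, 26, 41]
In a BST, the LCA of p=26, q=47 is the first node v on the
root-to-leaf path with p <= v <= q (go left if both < v, right if both > v).
Walk from root:
  at 19: both 26 and 47 > 19, go right
  at 22: both 26 and 47 > 22, go right
  at 47: 26 <= 47 <= 47, this is the LCA
LCA = 47


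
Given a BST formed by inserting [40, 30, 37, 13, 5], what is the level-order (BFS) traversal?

Tree insertion order: [40, 30, 37, 13, 5]
Tree (level-order array): [40, 30, None, 13, 37, 5]
BFS from the root, enqueuing left then right child of each popped node:
  queue [40] -> pop 40, enqueue [30], visited so far: [40]
  queue [30] -> pop 30, enqueue [13, 37], visited so far: [40, 30]
  queue [13, 37] -> pop 13, enqueue [5], visited so far: [40, 30, 13]
  queue [37, 5] -> pop 37, enqueue [none], visited so far: [40, 30, 13, 37]
  queue [5] -> pop 5, enqueue [none], visited so far: [40, 30, 13, 37, 5]
Result: [40, 30, 13, 37, 5]


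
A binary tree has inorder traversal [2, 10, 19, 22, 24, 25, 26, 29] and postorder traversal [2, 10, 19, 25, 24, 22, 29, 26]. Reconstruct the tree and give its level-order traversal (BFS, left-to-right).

Inorder:   [2, 10, 19, 22, 24, 25, 26, 29]
Postorder: [2, 10, 19, 25, 24, 22, 29, 26]
Algorithm: postorder visits root last, so walk postorder right-to-left;
each value is the root of the current inorder slice — split it at that
value, recurse on the right subtree first, then the left.
Recursive splits:
  root=26; inorder splits into left=[2, 10, 19, 22, 24, 25], right=[29]
  root=29; inorder splits into left=[], right=[]
  root=22; inorder splits into left=[2, 10, 19], right=[24, 25]
  root=24; inorder splits into left=[], right=[25]
  root=25; inorder splits into left=[], right=[]
  root=19; inorder splits into left=[2, 10], right=[]
  root=10; inorder splits into left=[2], right=[]
  root=2; inorder splits into left=[], right=[]
Reconstructed level-order: [26, 22, 29, 19, 24, 10, 25, 2]


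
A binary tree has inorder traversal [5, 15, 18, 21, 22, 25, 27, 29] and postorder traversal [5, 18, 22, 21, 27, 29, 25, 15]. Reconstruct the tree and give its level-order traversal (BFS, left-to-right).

Inorder:   [5, 15, 18, 21, 22, 25, 27, 29]
Postorder: [5, 18, 22, 21, 27, 29, 25, 15]
Algorithm: postorder visits root last, so walk postorder right-to-left;
each value is the root of the current inorder slice — split it at that
value, recurse on the right subtree first, then the left.
Recursive splits:
  root=15; inorder splits into left=[5], right=[18, 21, 22, 25, 27, 29]
  root=25; inorder splits into left=[18, 21, 22], right=[27, 29]
  root=29; inorder splits into left=[27], right=[]
  root=27; inorder splits into left=[], right=[]
  root=21; inorder splits into left=[18], right=[22]
  root=22; inorder splits into left=[], right=[]
  root=18; inorder splits into left=[], right=[]
  root=5; inorder splits into left=[], right=[]
Reconstructed level-order: [15, 5, 25, 21, 29, 18, 22, 27]
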